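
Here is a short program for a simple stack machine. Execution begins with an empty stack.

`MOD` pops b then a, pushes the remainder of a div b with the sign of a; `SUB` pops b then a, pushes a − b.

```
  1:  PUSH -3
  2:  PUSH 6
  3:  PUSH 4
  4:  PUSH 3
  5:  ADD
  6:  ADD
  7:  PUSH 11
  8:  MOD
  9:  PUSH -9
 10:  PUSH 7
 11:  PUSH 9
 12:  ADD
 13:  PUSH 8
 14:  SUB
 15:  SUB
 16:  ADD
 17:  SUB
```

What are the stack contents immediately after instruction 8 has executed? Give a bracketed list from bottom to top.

PUSH -3  [-3]
PUSH 6   [-3, 6]
PUSH 4   [-3, 6, 4]
PUSH 3   [-3, 6, 4, 3]
ADD      [-3, 6, 7]
ADD      [-3, 13]
PUSH 11  [-3, 13, 11]
MOD      [-3, 2]

[-3, 2]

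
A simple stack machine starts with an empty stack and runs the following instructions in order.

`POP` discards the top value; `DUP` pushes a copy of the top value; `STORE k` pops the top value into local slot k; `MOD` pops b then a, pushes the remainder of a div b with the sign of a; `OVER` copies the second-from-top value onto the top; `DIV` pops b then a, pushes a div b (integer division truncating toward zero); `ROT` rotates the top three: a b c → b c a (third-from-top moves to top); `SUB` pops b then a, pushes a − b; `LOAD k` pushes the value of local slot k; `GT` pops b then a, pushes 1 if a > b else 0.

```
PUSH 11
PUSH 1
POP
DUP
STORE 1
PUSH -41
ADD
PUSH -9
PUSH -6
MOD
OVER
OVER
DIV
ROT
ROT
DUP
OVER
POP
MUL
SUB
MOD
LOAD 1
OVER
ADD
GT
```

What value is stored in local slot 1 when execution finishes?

11

PUSH 11   11
PUSH 1    11 1
POP       11
DUP       11 11
STORE 1   11
PUSH -41  11 -41
ADD       -30
PUSH -9   -30 -9
PUSH -6   -30 -9 -6
MOD       -30 -3
OVER      -30 -3 -30
OVER      -30 -3 -30 -3
DIV       -30 -3 10
ROT       -3 10 -30
ROT       10 -30 -3
DUP       10 -30 -3 -3
OVER      10 -30 -3 -3 -3
POP       10 -30 -3 -3
MUL       10 -30 9
SUB       10 -39
MOD       10
LOAD 1    10 11
OVER      10 11 10
ADD       10 21
GT        0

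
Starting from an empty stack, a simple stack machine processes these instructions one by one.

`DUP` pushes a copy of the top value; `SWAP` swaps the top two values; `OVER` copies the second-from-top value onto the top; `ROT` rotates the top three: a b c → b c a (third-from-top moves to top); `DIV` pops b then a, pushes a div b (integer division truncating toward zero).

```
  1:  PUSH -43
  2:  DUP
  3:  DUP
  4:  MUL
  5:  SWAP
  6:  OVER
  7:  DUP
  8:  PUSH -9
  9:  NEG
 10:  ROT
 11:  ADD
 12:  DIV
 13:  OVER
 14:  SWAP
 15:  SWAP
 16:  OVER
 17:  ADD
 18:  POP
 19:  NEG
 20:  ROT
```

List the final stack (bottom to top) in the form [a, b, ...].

[-43, 0, 1849]

PUSH -43  [-43]
DUP       [-43, -43]
DUP       [-43, -43, -43]
MUL       [-43, 1849]
SWAP      [1849, -43]
OVER      [1849, -43, 1849]
DUP       [1849, -43, 1849, 1849]
PUSH -9   [1849, -43, 1849, 1849, -9]
NEG       [1849, -43, 1849, 1849, 9]
ROT       [1849, -43, 1849, 9, 1849]
ADD       [1849, -43, 1849, 1858]
DIV       [1849, -43, 0]
OVER      [1849, -43, 0, -43]
SWAP      [1849, -43, -43, 0]
SWAP      [1849, -43, 0, -43]
OVER      [1849, -43, 0, -43, 0]
ADD       [1849, -43, 0, -43]
POP       [1849, -43, 0]
NEG       [1849, -43, 0]
ROT       [-43, 0, 1849]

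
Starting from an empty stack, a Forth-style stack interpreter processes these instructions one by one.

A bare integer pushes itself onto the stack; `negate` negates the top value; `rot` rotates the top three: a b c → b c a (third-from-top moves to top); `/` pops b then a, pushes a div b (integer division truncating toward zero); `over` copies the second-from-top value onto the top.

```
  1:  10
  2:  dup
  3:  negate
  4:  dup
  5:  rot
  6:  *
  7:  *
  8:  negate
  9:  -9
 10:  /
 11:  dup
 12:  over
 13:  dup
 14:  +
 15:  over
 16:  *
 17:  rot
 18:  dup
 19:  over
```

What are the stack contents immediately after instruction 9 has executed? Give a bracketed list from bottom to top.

10     : [10]
dup    : [10, 10]
negate : [10, -10]
dup    : [10, -10, -10]
rot    : [-10, -10, 10]
*      : [-10, -100]
*      : [1000]
negate : [-1000]
-9     : [-1000, -9]

[-1000, -9]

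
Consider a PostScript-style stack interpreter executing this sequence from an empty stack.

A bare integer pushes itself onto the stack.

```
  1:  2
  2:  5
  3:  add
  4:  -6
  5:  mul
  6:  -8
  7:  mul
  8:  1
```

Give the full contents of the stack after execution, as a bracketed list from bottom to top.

[336, 1]

2   → [2]
5   → [2, 5]
add → [7]
-6  → [7, -6]
mul → [-42]
-8  → [-42, -8]
mul → [336]
1   → [336, 1]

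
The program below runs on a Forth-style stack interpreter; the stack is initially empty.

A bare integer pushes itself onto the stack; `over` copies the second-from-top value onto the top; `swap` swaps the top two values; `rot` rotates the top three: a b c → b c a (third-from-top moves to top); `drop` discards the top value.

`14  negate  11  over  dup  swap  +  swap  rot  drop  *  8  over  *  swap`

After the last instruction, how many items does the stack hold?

14     : 14
negate : -14
11     : -14 11
over   : -14 11 -14
dup    : -14 11 -14 -14
swap   : -14 11 -14 -14
+      : -14 11 -28
swap   : -14 -28 11
rot    : -28 11 -14
drop   : -28 11
*      : -308
8      : -308 8
over   : -308 8 -308
*      : -308 -2464
swap   : -2464 -308

2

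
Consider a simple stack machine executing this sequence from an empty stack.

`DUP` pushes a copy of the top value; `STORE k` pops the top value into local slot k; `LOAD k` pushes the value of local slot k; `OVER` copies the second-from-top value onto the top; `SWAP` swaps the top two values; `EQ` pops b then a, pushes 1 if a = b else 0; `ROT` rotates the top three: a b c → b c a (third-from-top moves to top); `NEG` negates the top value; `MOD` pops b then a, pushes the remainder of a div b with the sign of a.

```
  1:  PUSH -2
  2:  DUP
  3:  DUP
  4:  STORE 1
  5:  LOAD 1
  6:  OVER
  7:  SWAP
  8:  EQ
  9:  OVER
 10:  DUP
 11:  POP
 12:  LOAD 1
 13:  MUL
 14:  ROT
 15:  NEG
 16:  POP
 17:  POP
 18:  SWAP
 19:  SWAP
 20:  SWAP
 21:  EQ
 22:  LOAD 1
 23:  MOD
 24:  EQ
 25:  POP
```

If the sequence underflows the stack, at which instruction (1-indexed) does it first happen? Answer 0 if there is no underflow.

24

PUSH -2 → [-2]
DUP     → [-2, -2]
DUP     → [-2, -2, -2]
STORE 1 → [-2, -2]
LOAD 1  → [-2, -2, -2]
OVER    → [-2, -2, -2, -2]
SWAP    → [-2, -2, -2, -2]
EQ      → [-2, -2, 1]
OVER    → [-2, -2, 1, -2]
DUP     → [-2, -2, 1, -2, -2]
POP     → [-2, -2, 1, -2]
LOAD 1  → [-2, -2, 1, -2, -2]
MUL     → [-2, -2, 1, 4]
ROT     → [-2, 1, 4, -2]
NEG     → [-2, 1, 4, 2]
POP     → [-2, 1, 4]
POP     → [-2, 1]
SWAP    → [1, -2]
SWAP    → [-2, 1]
SWAP    → [1, -2]
EQ      → [0]
LOAD 1  → [0, -2]
MOD     → [0]
EQ  — needs 2 operands, stack has 1 → underflow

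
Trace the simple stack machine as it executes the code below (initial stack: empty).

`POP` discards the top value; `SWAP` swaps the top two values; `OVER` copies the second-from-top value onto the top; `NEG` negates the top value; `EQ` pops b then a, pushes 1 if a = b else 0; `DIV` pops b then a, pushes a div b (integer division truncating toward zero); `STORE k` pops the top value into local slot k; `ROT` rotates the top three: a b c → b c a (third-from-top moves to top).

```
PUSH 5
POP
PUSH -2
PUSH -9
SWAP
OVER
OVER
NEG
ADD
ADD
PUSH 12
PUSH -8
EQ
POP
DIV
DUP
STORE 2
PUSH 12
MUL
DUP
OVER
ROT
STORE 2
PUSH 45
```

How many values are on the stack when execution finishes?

3

PUSH 5  : [5]
POP     : []
PUSH -2 : [-2]
PUSH -9 : [-2, -9]
SWAP    : [-9, -2]
OVER    : [-9, -2, -9]
OVER    : [-9, -2, -9, -2]
NEG     : [-9, -2, -9, 2]
ADD     : [-9, -2, -7]
ADD     : [-9, -9]
PUSH 12 : [-9, -9, 12]
PUSH -8 : [-9, -9, 12, -8]
EQ      : [-9, -9, 0]
POP     : [-9, -9]
DIV     : [1]
DUP     : [1, 1]
STORE 2 : [1]
PUSH 12 : [1, 12]
MUL     : [12]
DUP     : [12, 12]
OVER    : [12, 12, 12]
ROT     : [12, 12, 12]
STORE 2 : [12, 12]
PUSH 45 : [12, 12, 45]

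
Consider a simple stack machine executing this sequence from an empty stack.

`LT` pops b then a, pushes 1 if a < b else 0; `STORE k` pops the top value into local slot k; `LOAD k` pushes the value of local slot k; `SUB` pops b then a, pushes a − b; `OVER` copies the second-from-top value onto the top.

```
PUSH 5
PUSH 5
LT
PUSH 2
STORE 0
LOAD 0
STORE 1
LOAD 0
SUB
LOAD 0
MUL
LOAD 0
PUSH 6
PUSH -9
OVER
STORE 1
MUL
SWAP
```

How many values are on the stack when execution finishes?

PUSH 5  -> 5
PUSH 5  -> 5 5
LT      -> 0
PUSH 2  -> 0 2
STORE 0 -> 0
LOAD 0  -> 0 2
STORE 1 -> 0
LOAD 0  -> 0 2
SUB     -> -2
LOAD 0  -> -2 2
MUL     -> -4
LOAD 0  -> -4 2
PUSH 6  -> -4 2 6
PUSH -9 -> -4 2 6 -9
OVER    -> -4 2 6 -9 6
STORE 1 -> -4 2 6 -9
MUL     -> -4 2 -54
SWAP    -> -4 -54 2

3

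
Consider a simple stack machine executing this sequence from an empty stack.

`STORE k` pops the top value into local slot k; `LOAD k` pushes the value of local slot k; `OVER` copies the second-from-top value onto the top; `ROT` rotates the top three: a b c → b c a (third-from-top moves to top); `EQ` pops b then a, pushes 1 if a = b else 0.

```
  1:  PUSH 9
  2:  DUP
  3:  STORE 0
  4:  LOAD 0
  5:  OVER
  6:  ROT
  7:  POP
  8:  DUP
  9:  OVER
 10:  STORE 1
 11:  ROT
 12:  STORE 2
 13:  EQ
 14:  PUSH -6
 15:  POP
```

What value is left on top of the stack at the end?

PUSH 9  → [9]
DUP     → [9, 9]
STORE 0 → [9]
LOAD 0  → [9, 9]
OVER    → [9, 9, 9]
ROT     → [9, 9, 9]
POP     → [9, 9]
DUP     → [9, 9, 9]
OVER    → [9, 9, 9, 9]
STORE 1 → [9, 9, 9]
ROT     → [9, 9, 9]
STORE 2 → [9, 9]
EQ      → [1]
PUSH -6 → [1, -6]
POP     → [1]

1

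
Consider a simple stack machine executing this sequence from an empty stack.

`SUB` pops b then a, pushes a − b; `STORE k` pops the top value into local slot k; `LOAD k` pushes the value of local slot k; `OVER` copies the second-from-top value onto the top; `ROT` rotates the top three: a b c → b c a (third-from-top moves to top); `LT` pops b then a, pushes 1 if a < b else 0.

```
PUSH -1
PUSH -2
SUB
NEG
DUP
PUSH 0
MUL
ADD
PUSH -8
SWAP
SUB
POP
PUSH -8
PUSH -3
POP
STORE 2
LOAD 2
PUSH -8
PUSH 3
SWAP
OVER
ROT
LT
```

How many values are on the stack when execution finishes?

PUSH -1 → [-1]
PUSH -2 → [-1, -2]
SUB     → [1]
NEG     → [-1]
DUP     → [-1, -1]
PUSH 0  → [-1, -1, 0]
MUL     → [-1, 0]
ADD     → [-1]
PUSH -8 → [-1, -8]
SWAP    → [-8, -1]
SUB     → [-7]
POP     → []
PUSH -8 → [-8]
PUSH -3 → [-8, -3]
POP     → [-8]
STORE 2 → []
LOAD 2  → [-8]
PUSH -8 → [-8, -8]
PUSH 3  → [-8, -8, 3]
SWAP    → [-8, 3, -8]
OVER    → [-8, 3, -8, 3]
ROT     → [-8, -8, 3, 3]
LT      → [-8, -8, 0]

3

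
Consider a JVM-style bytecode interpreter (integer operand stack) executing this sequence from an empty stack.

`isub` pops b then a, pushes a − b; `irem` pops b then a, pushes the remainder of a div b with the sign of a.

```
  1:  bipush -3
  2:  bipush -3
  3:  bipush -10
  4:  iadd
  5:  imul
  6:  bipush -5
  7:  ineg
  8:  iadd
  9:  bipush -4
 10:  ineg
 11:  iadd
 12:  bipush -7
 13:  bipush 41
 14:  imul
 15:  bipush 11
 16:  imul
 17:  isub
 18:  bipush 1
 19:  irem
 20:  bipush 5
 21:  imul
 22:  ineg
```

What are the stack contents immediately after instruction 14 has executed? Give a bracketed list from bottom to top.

[48, -287]

bipush -3  -> -3
bipush -3  -> -3 -3
bipush -10 -> -3 -3 -10
iadd       -> -3 -13
imul       -> 39
bipush -5  -> 39 -5
ineg       -> 39 5
iadd       -> 44
bipush -4  -> 44 -4
ineg       -> 44 4
iadd       -> 48
bipush -7  -> 48 -7
bipush 41  -> 48 -7 41
imul       -> 48 -287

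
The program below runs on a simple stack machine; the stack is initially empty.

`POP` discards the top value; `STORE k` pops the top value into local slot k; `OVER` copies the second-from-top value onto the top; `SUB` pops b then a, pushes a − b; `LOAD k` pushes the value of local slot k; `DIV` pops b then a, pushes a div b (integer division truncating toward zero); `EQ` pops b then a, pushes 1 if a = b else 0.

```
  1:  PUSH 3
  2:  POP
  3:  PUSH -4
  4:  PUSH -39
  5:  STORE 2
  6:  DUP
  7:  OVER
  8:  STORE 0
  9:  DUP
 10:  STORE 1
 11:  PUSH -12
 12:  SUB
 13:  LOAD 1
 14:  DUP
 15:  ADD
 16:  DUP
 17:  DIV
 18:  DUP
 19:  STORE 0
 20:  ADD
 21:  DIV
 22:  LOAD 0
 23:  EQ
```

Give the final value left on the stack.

0

PUSH 3   : [3]
POP      : []
PUSH -4  : [-4]
PUSH -39 : [-4, -39]
STORE 2  : [-4]
DUP      : [-4, -4]
OVER     : [-4, -4, -4]
STORE 0  : [-4, -4]
DUP      : [-4, -4, -4]
STORE 1  : [-4, -4]
PUSH -12 : [-4, -4, -12]
SUB      : [-4, 8]
LOAD 1   : [-4, 8, -4]
DUP      : [-4, 8, -4, -4]
ADD      : [-4, 8, -8]
DUP      : [-4, 8, -8, -8]
DIV      : [-4, 8, 1]
DUP      : [-4, 8, 1, 1]
STORE 0  : [-4, 8, 1]
ADD      : [-4, 9]
DIV      : [0]
LOAD 0   : [0, 1]
EQ       : [0]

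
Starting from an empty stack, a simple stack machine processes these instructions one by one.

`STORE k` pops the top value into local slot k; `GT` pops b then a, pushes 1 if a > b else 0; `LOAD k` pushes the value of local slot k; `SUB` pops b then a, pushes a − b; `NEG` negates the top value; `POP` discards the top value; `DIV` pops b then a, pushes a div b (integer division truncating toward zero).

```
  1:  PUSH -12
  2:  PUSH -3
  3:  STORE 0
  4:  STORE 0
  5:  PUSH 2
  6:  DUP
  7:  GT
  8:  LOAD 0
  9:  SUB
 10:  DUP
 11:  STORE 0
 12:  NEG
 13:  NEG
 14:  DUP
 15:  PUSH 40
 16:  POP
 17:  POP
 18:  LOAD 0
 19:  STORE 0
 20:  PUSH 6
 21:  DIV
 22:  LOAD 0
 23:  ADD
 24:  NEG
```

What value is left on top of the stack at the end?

PUSH -12 : [-12]
PUSH -3  : [-12, -3]
STORE 0  : [-12]
STORE 0  : []
PUSH 2   : [2]
DUP      : [2, 2]
GT       : [0]
LOAD 0   : [0, -12]
SUB      : [12]
DUP      : [12, 12]
STORE 0  : [12]
NEG      : [-12]
NEG      : [12]
DUP      : [12, 12]
PUSH 40  : [12, 12, 40]
POP      : [12, 12]
POP      : [12]
LOAD 0   : [12, 12]
STORE 0  : [12]
PUSH 6   : [12, 6]
DIV      : [2]
LOAD 0   : [2, 12]
ADD      : [14]
NEG      : [-14]

-14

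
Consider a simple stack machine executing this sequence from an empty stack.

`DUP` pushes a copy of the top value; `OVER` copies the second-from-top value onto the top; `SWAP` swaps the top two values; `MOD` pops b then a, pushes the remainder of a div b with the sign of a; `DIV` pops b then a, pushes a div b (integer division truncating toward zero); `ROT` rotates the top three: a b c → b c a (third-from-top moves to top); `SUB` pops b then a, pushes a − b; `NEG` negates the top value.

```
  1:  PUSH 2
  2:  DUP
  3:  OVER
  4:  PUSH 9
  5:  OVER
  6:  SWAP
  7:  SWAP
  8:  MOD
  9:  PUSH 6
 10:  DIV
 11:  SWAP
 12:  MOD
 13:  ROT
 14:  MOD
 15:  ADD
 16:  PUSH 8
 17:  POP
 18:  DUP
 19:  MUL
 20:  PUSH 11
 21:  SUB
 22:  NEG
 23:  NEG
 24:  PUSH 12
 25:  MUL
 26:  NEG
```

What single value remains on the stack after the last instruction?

PUSH 2  -> [2]
DUP     -> [2, 2]
OVER    -> [2, 2, 2]
PUSH 9  -> [2, 2, 2, 9]
OVER    -> [2, 2, 2, 9, 2]
SWAP    -> [2, 2, 2, 2, 9]
SWAP    -> [2, 2, 2, 9, 2]
MOD     -> [2, 2, 2, 1]
PUSH 6  -> [2, 2, 2, 1, 6]
DIV     -> [2, 2, 2, 0]
SWAP    -> [2, 2, 0, 2]
MOD     -> [2, 2, 0]
ROT     -> [2, 0, 2]
MOD     -> [2, 0]
ADD     -> [2]
PUSH 8  -> [2, 8]
POP     -> [2]
DUP     -> [2, 2]
MUL     -> [4]
PUSH 11 -> [4, 11]
SUB     -> [-7]
NEG     -> [7]
NEG     -> [-7]
PUSH 12 -> [-7, 12]
MUL     -> [-84]
NEG     -> [84]

84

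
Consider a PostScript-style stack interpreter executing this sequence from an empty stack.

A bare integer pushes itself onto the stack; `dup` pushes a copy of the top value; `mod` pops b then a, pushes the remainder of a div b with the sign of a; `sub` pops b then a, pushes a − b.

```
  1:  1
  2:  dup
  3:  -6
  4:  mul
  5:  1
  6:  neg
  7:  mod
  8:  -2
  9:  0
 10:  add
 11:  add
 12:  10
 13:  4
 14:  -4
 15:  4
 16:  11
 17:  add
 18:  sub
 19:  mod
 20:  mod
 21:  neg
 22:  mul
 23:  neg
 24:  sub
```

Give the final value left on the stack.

1    [1]
dup  [1, 1]
-6   [1, 1, -6]
mul  [1, -6]
1    [1, -6, 1]
neg  [1, -6, -1]
mod  [1, 0]
-2   [1, 0, -2]
0    [1, 0, -2, 0]
add  [1, 0, -2]
add  [1, -2]
10   [1, -2, 10]
4    [1, -2, 10, 4]
-4   [1, -2, 10, 4, -4]
4    [1, -2, 10, 4, -4, 4]
11   [1, -2, 10, 4, -4, 4, 11]
add  [1, -2, 10, 4, -4, 15]
sub  [1, -2, 10, 4, -19]
mod  [1, -2, 10, 4]
mod  [1, -2, 2]
neg  [1, -2, -2]
mul  [1, 4]
neg  [1, -4]
sub  [5]

5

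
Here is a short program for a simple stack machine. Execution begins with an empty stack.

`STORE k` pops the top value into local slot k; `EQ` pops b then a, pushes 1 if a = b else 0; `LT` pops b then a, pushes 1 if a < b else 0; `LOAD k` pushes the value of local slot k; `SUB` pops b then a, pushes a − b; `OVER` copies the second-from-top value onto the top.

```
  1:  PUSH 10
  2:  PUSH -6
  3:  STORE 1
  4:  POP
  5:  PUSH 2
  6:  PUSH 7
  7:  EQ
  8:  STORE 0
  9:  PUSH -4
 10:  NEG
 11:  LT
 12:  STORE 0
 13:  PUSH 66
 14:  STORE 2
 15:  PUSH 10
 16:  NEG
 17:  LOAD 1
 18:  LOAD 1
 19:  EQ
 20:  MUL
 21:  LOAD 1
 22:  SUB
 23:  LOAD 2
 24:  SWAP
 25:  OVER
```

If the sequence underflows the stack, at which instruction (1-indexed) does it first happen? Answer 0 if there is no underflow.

11

PUSH 10  [10]
PUSH -6  [10, -6]
STORE 1  [10]
POP      []
PUSH 2   [2]
PUSH 7   [2, 7]
EQ       [0]
STORE 0  []
PUSH -4  [-4]
NEG      [4]
LT  — needs 2 operands, stack has 1 → underflow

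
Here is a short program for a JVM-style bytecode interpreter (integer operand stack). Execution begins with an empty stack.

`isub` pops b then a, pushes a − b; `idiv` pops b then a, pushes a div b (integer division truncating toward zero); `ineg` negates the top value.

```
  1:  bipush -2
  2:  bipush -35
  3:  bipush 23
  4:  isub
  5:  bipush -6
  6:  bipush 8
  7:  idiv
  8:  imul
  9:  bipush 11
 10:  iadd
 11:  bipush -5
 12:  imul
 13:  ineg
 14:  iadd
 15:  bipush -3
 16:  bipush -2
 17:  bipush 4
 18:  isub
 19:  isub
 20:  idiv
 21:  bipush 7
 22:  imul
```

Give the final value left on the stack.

bipush -2  : [-2]
bipush -35 : [-2, -35]
bipush 23  : [-2, -35, 23]
isub       : [-2, -58]
bipush -6  : [-2, -58, -6]
bipush 8   : [-2, -58, -6, 8]
idiv       : [-2, -58, 0]
imul       : [-2, 0]
bipush 11  : [-2, 0, 11]
iadd       : [-2, 11]
bipush -5  : [-2, 11, -5]
imul       : [-2, -55]
ineg       : [-2, 55]
iadd       : [53]
bipush -3  : [53, -3]
bipush -2  : [53, -3, -2]
bipush 4   : [53, -3, -2, 4]
isub       : [53, -3, -6]
isub       : [53, 3]
idiv       : [17]
bipush 7   : [17, 7]
imul       : [119]

119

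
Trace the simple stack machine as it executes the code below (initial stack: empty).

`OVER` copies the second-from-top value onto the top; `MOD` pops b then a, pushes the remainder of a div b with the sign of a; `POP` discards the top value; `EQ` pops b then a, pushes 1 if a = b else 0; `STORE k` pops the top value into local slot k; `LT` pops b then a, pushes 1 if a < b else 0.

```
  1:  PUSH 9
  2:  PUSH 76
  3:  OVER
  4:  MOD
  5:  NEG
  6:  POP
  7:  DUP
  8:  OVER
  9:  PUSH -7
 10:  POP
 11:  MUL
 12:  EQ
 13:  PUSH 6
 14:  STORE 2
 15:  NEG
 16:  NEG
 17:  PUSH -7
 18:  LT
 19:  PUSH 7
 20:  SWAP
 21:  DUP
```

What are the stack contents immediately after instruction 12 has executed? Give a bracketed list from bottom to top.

[0]

PUSH 9  → [9]
PUSH 76 → [9, 76]
OVER    → [9, 76, 9]
MOD     → [9, 4]
NEG     → [9, -4]
POP     → [9]
DUP     → [9, 9]
OVER    → [9, 9, 9]
PUSH -7 → [9, 9, 9, -7]
POP     → [9, 9, 9]
MUL     → [9, 81]
EQ      → [0]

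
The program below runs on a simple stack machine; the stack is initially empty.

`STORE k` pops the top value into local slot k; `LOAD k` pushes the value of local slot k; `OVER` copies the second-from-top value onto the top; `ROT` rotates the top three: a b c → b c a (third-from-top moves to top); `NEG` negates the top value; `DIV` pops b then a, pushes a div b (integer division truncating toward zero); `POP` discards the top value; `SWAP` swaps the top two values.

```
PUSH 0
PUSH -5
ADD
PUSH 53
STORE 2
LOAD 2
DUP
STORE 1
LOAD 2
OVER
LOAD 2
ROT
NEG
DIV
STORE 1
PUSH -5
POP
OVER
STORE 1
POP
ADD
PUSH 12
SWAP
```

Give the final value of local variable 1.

53

PUSH 0  -> 0
PUSH -5 -> 0 -5
ADD     -> -5
PUSH 53 -> -5 53
STORE 2 -> -5
LOAD 2  -> -5 53
DUP     -> -5 53 53
STORE 1 -> -5 53
LOAD 2  -> -5 53 53
OVER    -> -5 53 53 53
LOAD 2  -> -5 53 53 53 53
ROT     -> -5 53 53 53 53
NEG     -> -5 53 53 53 -53
DIV     -> -5 53 53 -1
STORE 1 -> -5 53 53
PUSH -5 -> -5 53 53 -5
POP     -> -5 53 53
OVER    -> -5 53 53 53
STORE 1 -> -5 53 53
POP     -> -5 53
ADD     -> 48
PUSH 12 -> 48 12
SWAP    -> 12 48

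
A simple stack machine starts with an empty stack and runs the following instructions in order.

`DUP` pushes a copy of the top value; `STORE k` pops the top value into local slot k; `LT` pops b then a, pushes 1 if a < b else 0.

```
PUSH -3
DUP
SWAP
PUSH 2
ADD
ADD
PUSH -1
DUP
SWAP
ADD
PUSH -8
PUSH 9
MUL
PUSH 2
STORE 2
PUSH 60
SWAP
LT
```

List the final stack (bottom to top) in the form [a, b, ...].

PUSH -3 -> -3
DUP     -> -3 -3
SWAP    -> -3 -3
PUSH 2  -> -3 -3 2
ADD     -> -3 -1
ADD     -> -4
PUSH -1 -> -4 -1
DUP     -> -4 -1 -1
SWAP    -> -4 -1 -1
ADD     -> -4 -2
PUSH -8 -> -4 -2 -8
PUSH 9  -> -4 -2 -8 9
MUL     -> -4 -2 -72
PUSH 2  -> -4 -2 -72 2
STORE 2 -> -4 -2 -72
PUSH 60 -> -4 -2 -72 60
SWAP    -> -4 -2 60 -72
LT      -> -4 -2 0

[-4, -2, 0]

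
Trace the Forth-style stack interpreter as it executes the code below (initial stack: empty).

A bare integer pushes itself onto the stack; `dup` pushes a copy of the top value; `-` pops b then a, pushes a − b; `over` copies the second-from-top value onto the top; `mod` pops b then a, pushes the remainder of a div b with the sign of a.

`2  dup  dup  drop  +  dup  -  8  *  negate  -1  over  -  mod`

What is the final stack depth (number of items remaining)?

2      → 2
dup    → 2 2
dup    → 2 2 2
drop   → 2 2
+      → 4
dup    → 4 4
-      → 0
8      → 0 8
*      → 0
negate → 0
-1     → 0 -1
over   → 0 -1 0
-      → 0 -1
mod    → 0

1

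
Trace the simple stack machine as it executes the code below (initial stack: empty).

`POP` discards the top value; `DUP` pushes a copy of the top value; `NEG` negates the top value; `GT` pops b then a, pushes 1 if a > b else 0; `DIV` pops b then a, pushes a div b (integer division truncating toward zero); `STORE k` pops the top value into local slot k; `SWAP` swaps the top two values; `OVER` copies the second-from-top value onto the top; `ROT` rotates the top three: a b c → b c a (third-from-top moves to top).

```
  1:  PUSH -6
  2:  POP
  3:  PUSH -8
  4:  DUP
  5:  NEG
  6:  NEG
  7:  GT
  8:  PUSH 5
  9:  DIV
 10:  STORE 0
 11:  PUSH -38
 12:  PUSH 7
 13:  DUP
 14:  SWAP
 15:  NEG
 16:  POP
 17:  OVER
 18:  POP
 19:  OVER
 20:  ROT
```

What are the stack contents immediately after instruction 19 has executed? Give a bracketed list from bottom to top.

PUSH -6  → [-6]
POP      → []
PUSH -8  → [-8]
DUP      → [-8, -8]
NEG      → [-8, 8]
NEG      → [-8, -8]
GT       → [0]
PUSH 5   → [0, 5]
DIV      → [0]
STORE 0  → []
PUSH -38 → [-38]
PUSH 7   → [-38, 7]
DUP      → [-38, 7, 7]
SWAP     → [-38, 7, 7]
NEG      → [-38, 7, -7]
POP      → [-38, 7]
OVER     → [-38, 7, -38]
POP      → [-38, 7]
OVER     → [-38, 7, -38]

[-38, 7, -38]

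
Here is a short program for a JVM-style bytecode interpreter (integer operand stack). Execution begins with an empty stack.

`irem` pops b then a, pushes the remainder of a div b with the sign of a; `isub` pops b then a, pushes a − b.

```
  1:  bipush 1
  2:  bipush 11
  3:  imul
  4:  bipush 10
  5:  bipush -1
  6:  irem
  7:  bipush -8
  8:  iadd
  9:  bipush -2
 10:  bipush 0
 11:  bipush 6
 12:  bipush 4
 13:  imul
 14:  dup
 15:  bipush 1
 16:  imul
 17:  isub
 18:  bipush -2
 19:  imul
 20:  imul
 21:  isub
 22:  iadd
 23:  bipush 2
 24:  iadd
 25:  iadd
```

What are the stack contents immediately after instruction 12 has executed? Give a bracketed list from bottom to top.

bipush 1  -> 1
bipush 11 -> 1 11
imul      -> 11
bipush 10 -> 11 10
bipush -1 -> 11 10 -1
irem      -> 11 0
bipush -8 -> 11 0 -8
iadd      -> 11 -8
bipush -2 -> 11 -8 -2
bipush 0  -> 11 -8 -2 0
bipush 6  -> 11 -8 -2 0 6
bipush 4  -> 11 -8 -2 0 6 4

[11, -8, -2, 0, 6, 4]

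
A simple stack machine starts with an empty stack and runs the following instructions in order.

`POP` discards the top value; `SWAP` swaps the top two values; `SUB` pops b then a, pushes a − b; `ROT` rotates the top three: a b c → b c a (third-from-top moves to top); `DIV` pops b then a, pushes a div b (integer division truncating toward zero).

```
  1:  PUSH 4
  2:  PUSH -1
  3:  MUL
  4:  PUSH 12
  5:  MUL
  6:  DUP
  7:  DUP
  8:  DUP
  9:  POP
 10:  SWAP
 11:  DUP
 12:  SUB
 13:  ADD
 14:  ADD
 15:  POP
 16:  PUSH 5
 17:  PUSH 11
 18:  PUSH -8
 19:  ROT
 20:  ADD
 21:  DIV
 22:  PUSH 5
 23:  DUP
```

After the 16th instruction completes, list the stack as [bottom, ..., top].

[5]

PUSH 4  → 4
PUSH -1 → 4 -1
MUL     → -4
PUSH 12 → -4 12
MUL     → -48
DUP     → -48 -48
DUP     → -48 -48 -48
DUP     → -48 -48 -48 -48
POP     → -48 -48 -48
SWAP    → -48 -48 -48
DUP     → -48 -48 -48 -48
SUB     → -48 -48 0
ADD     → -48 -48
ADD     → -96
POP     → (empty)
PUSH 5  → 5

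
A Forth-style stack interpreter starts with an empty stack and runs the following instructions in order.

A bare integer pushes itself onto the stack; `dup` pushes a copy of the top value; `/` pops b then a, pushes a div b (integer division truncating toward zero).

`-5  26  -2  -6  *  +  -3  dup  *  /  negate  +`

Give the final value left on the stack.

-9

-5     -> [-5]
26     -> [-5, 26]
-2     -> [-5, 26, -2]
-6     -> [-5, 26, -2, -6]
*      -> [-5, 26, 12]
+      -> [-5, 38]
-3     -> [-5, 38, -3]
dup    -> [-5, 38, -3, -3]
*      -> [-5, 38, 9]
/      -> [-5, 4]
negate -> [-5, -4]
+      -> [-9]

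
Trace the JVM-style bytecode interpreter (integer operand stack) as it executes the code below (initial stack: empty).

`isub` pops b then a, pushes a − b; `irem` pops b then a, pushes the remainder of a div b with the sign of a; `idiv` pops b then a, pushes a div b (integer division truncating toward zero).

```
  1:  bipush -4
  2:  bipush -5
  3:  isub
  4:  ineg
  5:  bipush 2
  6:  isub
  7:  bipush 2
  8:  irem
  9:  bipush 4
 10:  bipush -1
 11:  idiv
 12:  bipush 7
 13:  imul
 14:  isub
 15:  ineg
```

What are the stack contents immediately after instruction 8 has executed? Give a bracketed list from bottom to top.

bipush -4  [-4]
bipush -5  [-4, -5]
isub       [1]
ineg       [-1]
bipush 2   [-1, 2]
isub       [-3]
bipush 2   [-3, 2]
irem       [-1]

[-1]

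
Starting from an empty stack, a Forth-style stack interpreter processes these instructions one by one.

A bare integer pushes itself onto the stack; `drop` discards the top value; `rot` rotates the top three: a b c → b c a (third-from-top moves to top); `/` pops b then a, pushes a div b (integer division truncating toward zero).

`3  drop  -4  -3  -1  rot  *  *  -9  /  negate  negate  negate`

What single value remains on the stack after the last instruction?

3       [3]
drop    []
-4      [-4]
-3      [-4, -3]
-1      [-4, -3, -1]
rot     [-3, -1, -4]
*       [-3, 4]
*       [-12]
-9      [-12, -9]
/       [1]
negate  [-1]
negate  [1]
negate  [-1]

-1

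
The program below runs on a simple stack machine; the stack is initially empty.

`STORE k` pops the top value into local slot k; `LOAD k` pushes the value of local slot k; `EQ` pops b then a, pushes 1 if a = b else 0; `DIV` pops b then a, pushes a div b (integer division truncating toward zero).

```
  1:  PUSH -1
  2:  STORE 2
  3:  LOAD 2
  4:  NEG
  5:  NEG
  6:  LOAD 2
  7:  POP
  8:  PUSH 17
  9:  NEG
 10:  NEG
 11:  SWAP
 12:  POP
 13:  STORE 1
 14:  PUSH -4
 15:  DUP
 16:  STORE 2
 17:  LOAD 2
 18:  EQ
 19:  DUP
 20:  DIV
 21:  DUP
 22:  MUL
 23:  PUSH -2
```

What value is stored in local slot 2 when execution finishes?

-4

PUSH -1  [-1]
STORE 2  []
LOAD 2   [-1]
NEG      [1]
NEG      [-1]
LOAD 2   [-1, -1]
POP      [-1]
PUSH 17  [-1, 17]
NEG      [-1, -17]
NEG      [-1, 17]
SWAP     [17, -1]
POP      [17]
STORE 1  []
PUSH -4  [-4]
DUP      [-4, -4]
STORE 2  [-4]
LOAD 2   [-4, -4]
EQ       [1]
DUP      [1, 1]
DIV      [1]
DUP      [1, 1]
MUL      [1]
PUSH -2  [1, -2]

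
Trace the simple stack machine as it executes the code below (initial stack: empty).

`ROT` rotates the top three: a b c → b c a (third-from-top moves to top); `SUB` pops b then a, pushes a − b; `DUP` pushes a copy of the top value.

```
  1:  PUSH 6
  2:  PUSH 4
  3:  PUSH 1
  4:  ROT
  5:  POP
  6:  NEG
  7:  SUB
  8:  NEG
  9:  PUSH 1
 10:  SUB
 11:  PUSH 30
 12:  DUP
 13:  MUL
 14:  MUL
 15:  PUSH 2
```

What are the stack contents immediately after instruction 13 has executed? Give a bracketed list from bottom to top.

[-6, 900]

PUSH 6   [6]
PUSH 4   [6, 4]
PUSH 1   [6, 4, 1]
ROT      [4, 1, 6]
POP      [4, 1]
NEG      [4, -1]
SUB      [5]
NEG      [-5]
PUSH 1   [-5, 1]
SUB      [-6]
PUSH 30  [-6, 30]
DUP      [-6, 30, 30]
MUL      [-6, 900]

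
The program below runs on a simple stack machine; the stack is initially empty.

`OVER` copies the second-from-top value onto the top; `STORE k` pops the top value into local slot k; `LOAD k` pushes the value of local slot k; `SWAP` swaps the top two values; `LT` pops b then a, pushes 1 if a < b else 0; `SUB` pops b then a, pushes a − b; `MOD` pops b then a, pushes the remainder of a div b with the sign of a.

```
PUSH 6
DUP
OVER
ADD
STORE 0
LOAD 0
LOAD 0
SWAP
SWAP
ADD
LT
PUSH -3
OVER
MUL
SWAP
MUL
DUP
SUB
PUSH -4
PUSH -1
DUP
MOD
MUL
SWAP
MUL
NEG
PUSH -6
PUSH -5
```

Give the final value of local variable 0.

PUSH 6  : 6
DUP     : 6 6
OVER    : 6 6 6
ADD     : 6 12
STORE 0 : 6
LOAD 0  : 6 12
LOAD 0  : 6 12 12
SWAP    : 6 12 12
SWAP    : 6 12 12
ADD     : 6 24
LT      : 1
PUSH -3 : 1 -3
OVER    : 1 -3 1
MUL     : 1 -3
SWAP    : -3 1
MUL     : -3
DUP     : -3 -3
SUB     : 0
PUSH -4 : 0 -4
PUSH -1 : 0 -4 -1
DUP     : 0 -4 -1 -1
MOD     : 0 -4 0
MUL     : 0 0
SWAP    : 0 0
MUL     : 0
NEG     : 0
PUSH -6 : 0 -6
PUSH -5 : 0 -6 -5

12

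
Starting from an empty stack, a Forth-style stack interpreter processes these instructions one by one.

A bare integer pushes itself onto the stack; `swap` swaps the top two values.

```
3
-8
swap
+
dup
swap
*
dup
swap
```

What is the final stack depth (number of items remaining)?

2

3    → [3]
-8   → [3, -8]
swap → [-8, 3]
+    → [-5]
dup  → [-5, -5]
swap → [-5, -5]
*    → [25]
dup  → [25, 25]
swap → [25, 25]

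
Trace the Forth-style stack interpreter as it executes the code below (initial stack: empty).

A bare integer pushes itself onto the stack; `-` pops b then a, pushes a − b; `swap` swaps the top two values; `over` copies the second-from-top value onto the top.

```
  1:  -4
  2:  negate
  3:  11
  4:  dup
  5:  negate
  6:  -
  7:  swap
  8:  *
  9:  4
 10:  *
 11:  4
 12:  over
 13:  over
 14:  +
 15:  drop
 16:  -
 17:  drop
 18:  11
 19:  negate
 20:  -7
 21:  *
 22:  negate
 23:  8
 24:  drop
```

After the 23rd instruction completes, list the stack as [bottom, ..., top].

-4     -> -4
negate -> 4
11     -> 4 11
dup    -> 4 11 11
negate -> 4 11 -11
-      -> 4 22
swap   -> 22 4
*      -> 88
4      -> 88 4
*      -> 352
4      -> 352 4
over   -> 352 4 352
over   -> 352 4 352 4
+      -> 352 4 356
drop   -> 352 4
-      -> 348
drop   -> (empty)
11     -> 11
negate -> -11
-7     -> -11 -7
*      -> 77
negate -> -77
8      -> -77 8

[-77, 8]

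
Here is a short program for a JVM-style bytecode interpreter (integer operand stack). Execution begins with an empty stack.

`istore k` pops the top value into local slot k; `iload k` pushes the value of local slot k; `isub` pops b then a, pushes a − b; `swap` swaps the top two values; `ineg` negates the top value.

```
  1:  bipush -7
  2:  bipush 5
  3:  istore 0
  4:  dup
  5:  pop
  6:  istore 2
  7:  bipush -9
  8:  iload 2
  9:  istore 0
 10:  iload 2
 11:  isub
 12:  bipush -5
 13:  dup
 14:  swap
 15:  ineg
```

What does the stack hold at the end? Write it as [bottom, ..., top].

bipush -7 → -7
bipush 5  → -7 5
istore 0  → -7
dup       → -7 -7
pop       → -7
istore 2  → (empty)
bipush -9 → -9
iload 2   → -9 -7
istore 0  → -9
iload 2   → -9 -7
isub      → -2
bipush -5 → -2 -5
dup       → -2 -5 -5
swap      → -2 -5 -5
ineg      → -2 -5 5

[-2, -5, 5]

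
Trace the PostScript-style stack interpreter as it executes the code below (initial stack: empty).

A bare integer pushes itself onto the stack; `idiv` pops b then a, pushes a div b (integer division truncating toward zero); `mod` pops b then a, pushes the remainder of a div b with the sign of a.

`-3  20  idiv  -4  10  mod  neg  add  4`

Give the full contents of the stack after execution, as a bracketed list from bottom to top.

[4, 4]

-3    -3
20    -3 20
idiv  0
-4    0 -4
10    0 -4 10
mod   0 -4
neg   0 4
add   4
4     4 4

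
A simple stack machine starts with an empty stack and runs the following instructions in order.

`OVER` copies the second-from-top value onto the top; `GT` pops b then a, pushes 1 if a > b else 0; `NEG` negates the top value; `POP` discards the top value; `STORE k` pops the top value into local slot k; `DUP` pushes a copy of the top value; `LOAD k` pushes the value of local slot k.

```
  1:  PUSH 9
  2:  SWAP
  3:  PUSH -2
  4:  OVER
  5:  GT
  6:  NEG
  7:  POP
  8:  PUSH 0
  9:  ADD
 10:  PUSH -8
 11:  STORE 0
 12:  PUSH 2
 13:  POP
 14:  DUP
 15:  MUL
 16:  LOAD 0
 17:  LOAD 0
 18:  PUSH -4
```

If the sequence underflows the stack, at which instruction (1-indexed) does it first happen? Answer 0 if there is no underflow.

PUSH 9  9
SWAP  — needs 2 operands, stack has 1 → underflow

2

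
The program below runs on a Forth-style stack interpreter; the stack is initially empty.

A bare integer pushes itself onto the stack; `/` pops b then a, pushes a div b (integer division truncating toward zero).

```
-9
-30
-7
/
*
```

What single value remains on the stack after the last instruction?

-36

-9  → -9
-30 → -9 -30
-7  → -9 -30 -7
/   → -9 4
*   → -36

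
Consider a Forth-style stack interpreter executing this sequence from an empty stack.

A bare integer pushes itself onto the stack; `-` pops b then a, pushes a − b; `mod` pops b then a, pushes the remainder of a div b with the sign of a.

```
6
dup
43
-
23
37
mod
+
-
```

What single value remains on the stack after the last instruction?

6   → 6
dup → 6 6
43  → 6 6 43
-   → 6 -37
23  → 6 -37 23
37  → 6 -37 23 37
mod → 6 -37 23
+   → 6 -14
-   → 20

20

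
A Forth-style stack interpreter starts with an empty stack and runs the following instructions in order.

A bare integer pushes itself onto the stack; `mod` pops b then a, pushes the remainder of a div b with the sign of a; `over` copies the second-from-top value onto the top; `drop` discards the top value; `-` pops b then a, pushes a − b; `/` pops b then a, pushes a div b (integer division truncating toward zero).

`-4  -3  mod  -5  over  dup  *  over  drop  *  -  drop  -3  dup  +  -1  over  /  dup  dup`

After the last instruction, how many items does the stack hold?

-4   -> -4
-3   -> -4 -3
mod  -> -1
-5   -> -1 -5
over -> -1 -5 -1
dup  -> -1 -5 -1 -1
*    -> -1 -5 1
over -> -1 -5 1 -5
drop -> -1 -5 1
*    -> -1 -5
-    -> 4
drop -> (empty)
-3   -> -3
dup  -> -3 -3
+    -> -6
-1   -> -6 -1
over -> -6 -1 -6
/    -> -6 0
dup  -> -6 0 0
dup  -> -6 0 0 0

4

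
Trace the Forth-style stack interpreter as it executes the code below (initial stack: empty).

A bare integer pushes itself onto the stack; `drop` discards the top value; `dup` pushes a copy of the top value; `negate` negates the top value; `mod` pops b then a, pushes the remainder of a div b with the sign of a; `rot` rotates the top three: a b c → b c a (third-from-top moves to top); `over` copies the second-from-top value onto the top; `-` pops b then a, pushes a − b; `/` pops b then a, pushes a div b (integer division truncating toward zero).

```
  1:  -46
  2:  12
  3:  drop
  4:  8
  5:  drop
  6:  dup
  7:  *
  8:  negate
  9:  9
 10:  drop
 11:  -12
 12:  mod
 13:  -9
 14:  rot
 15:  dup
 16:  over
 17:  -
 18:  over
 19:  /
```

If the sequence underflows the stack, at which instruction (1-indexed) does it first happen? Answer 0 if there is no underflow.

14

-46    : [-46]
12     : [-46, 12]
drop   : [-46]
8      : [-46, 8]
drop   : [-46]
dup    : [-46, -46]
*      : [2116]
negate : [-2116]
9      : [-2116, 9]
drop   : [-2116]
-12    : [-2116, -12]
mod    : [-4]
-9     : [-4, -9]
rot  — needs 3 operands, stack has 2 → underflow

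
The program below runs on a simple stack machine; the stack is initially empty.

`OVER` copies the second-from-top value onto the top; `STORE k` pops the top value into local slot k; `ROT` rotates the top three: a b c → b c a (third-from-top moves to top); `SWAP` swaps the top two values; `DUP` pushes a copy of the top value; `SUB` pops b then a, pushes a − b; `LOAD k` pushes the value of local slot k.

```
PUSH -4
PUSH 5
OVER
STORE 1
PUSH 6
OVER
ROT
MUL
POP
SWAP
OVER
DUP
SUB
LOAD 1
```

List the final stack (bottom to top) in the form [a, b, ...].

PUSH -4 : -4
PUSH 5  : -4 5
OVER    : -4 5 -4
STORE 1 : -4 5
PUSH 6  : -4 5 6
OVER    : -4 5 6 5
ROT     : -4 6 5 5
MUL     : -4 6 25
POP     : -4 6
SWAP    : 6 -4
OVER    : 6 -4 6
DUP     : 6 -4 6 6
SUB     : 6 -4 0
LOAD 1  : 6 -4 0 -4

[6, -4, 0, -4]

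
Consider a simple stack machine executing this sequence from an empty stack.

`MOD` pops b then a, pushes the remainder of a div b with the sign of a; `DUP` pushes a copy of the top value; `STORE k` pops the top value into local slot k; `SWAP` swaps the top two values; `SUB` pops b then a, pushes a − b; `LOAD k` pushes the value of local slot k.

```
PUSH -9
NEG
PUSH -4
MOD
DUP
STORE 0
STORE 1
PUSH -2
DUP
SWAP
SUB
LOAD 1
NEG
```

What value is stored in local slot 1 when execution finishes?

1

PUSH -9 → -9
NEG     → 9
PUSH -4 → 9 -4
MOD     → 1
DUP     → 1 1
STORE 0 → 1
STORE 1 → (empty)
PUSH -2 → -2
DUP     → -2 -2
SWAP    → -2 -2
SUB     → 0
LOAD 1  → 0 1
NEG     → 0 -1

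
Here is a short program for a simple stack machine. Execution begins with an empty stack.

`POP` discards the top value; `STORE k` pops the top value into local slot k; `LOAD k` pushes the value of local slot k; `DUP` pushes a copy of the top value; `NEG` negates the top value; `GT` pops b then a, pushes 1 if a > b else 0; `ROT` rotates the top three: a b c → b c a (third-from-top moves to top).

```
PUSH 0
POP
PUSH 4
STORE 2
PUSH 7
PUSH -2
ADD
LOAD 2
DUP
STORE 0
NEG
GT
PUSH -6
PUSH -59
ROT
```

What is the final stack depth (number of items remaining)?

3

PUSH 0    [0]
POP       []
PUSH 4    [4]
STORE 2   []
PUSH 7    [7]
PUSH -2   [7, -2]
ADD       [5]
LOAD 2    [5, 4]
DUP       [5, 4, 4]
STORE 0   [5, 4]
NEG       [5, -4]
GT        [1]
PUSH -6   [1, -6]
PUSH -59  [1, -6, -59]
ROT       [-6, -59, 1]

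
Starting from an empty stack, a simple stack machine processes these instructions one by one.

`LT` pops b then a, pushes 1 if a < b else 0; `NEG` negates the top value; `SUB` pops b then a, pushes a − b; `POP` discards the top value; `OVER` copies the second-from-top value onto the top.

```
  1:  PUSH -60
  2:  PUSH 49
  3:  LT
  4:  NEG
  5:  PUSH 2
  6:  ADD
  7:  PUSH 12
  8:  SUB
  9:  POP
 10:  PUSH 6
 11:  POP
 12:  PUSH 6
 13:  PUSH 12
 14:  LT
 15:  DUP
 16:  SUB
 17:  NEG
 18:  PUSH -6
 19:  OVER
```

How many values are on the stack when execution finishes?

PUSH -60 -> [-60]
PUSH 49  -> [-60, 49]
LT       -> [1]
NEG      -> [-1]
PUSH 2   -> [-1, 2]
ADD      -> [1]
PUSH 12  -> [1, 12]
SUB      -> [-11]
POP      -> []
PUSH 6   -> [6]
POP      -> []
PUSH 6   -> [6]
PUSH 12  -> [6, 12]
LT       -> [1]
DUP      -> [1, 1]
SUB      -> [0]
NEG      -> [0]
PUSH -6  -> [0, -6]
OVER     -> [0, -6, 0]

3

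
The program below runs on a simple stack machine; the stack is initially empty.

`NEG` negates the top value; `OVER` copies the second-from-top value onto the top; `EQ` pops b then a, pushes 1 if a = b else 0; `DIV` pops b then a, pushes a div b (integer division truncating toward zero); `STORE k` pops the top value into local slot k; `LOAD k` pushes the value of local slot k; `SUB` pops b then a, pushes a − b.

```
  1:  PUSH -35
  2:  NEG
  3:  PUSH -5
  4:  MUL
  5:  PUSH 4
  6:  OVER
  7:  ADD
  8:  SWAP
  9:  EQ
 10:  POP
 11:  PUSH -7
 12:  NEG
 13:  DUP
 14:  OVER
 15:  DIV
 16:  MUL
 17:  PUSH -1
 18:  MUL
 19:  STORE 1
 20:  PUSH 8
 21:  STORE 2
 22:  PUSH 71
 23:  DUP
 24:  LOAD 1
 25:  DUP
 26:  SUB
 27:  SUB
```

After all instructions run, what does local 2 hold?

8

PUSH -35 -> -35
NEG      -> 35
PUSH -5  -> 35 -5
MUL      -> -175
PUSH 4   -> -175 4
OVER     -> -175 4 -175
ADD      -> -175 -171
SWAP     -> -171 -175
EQ       -> 0
POP      -> (empty)
PUSH -7  -> -7
NEG      -> 7
DUP      -> 7 7
OVER     -> 7 7 7
DIV      -> 7 1
MUL      -> 7
PUSH -1  -> 7 -1
MUL      -> -7
STORE 1  -> (empty)
PUSH 8   -> 8
STORE 2  -> (empty)
PUSH 71  -> 71
DUP      -> 71 71
LOAD 1   -> 71 71 -7
DUP      -> 71 71 -7 -7
SUB      -> 71 71 0
SUB      -> 71 71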